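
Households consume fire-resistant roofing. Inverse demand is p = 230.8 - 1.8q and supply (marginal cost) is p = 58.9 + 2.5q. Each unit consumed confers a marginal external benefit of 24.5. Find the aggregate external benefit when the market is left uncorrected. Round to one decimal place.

Market equilibrium (private): 58.9 + 2.5q = 230.8 - 1.8q → q_m = 39.9767.
Total external benefit = MEB × q_m = 24.5 × 39.9767 = 979.4292.

979.4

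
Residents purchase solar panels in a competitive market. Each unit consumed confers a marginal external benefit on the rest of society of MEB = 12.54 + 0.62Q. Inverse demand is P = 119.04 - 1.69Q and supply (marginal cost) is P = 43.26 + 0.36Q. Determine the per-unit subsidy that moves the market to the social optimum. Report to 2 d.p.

Social marginal benefit = demand + MEB = 131.58 - 1.07Q.
Set SMB = MC: 131.58 - 1.07Q = 43.26 + 0.36Q → Q* = 61.7622.
The Pigouvian subsidy equals MEB at Q*: 12.54 + 0.62×61.7622 = 50.8326.

subsidy = 50.83 per unit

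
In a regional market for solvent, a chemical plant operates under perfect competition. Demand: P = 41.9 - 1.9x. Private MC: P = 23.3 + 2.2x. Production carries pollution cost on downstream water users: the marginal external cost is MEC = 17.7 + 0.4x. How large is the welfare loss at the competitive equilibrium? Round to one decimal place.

Market equilibrium (private): 23.3 + 2.2x = 41.9 - 1.9x → x_m = 4.5366.
Social marginal cost = private MC + MEC = 41.0 + 2.6x.
Set SMC = demand: 41.0 + 2.6x = 41.9 - 1.9x → x* = 0.2000.
Between x* and x_m the wedge SMC − demand runs linearly from 0 to MEC(x_m), so the loss is a triangle.
DWL = ½ × 4.3366 × 19.5146 = 42.3135.

DWL = 42.3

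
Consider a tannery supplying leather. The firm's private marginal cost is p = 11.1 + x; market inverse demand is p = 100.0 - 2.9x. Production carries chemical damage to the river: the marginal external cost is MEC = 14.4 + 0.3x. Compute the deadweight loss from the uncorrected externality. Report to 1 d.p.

Market equilibrium (private): 11.1 + x = 100.0 - 2.9x → x_m = 22.7949.
Social marginal cost = private MC + MEC = 25.5 + 1.3x.
Set SMC = demand: 25.5 + 1.3x = 100.0 - 2.9x → x* = 17.7381.
Height of the DWL triangle at x_m is SMC(x_m) − demand(x_m) = MEC(x_m) = 21.2385.
DWL = ½ × 5.0568 × 21.2385 = 53.6994.

DWL = 53.7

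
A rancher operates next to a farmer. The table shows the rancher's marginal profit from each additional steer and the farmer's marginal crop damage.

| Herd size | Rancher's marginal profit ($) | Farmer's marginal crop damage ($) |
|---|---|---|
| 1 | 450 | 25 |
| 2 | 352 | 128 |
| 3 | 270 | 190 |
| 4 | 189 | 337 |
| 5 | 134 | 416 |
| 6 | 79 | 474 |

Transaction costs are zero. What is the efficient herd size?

Bargaining reaches the level where marginal profit last exceeds marginal crop damage.
That holds through level 3 (270 ≥ 190) but not at 4 (189 < 337).

3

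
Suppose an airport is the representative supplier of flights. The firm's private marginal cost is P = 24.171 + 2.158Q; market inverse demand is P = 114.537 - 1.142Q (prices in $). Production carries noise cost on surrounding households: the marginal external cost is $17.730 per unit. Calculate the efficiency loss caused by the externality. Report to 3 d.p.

DWL = $47.629

Market equilibrium (private): 24.171 + 2.158Q = 114.537 - 1.142Q → Q_m = 27.3836.
Social marginal cost = private MC + MEC = 41.901 + 2.158Q.
Set SMC = demand: 41.901 + 2.158Q = 114.537 - 1.142Q → Q* = 22.0109.
The loss is the area between SMC and demand from Q* to Q_m; with linear curves that's a triangle of height MEC(Q_m).
DWL = ½ × 5.3727 × 17.7300 = 47.6290.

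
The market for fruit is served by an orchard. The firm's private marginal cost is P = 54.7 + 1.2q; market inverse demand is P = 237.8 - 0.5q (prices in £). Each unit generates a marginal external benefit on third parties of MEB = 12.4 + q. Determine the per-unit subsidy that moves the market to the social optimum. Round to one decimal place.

subsidy = £291.7 per unit

Social marginal cost = private MC − MEB = 42.3 + 0.2q.
Set SMC = demand: 42.3 + 0.2q = 237.8 - 0.5q → q* = 279.2857.
The Pigouvian subsidy equals MEB at q*: 12.4 + 1.0×279.2857 = 291.6857.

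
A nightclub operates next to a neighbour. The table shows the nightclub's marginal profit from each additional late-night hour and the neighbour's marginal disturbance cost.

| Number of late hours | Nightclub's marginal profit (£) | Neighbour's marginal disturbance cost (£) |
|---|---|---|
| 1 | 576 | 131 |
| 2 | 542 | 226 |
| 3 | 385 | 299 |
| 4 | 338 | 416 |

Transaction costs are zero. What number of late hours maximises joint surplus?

Bargaining reaches the level where marginal profit last exceeds marginal disturbance cost.
That holds through level 3 (385 ≥ 299) but not at 4 (338 < 416).

3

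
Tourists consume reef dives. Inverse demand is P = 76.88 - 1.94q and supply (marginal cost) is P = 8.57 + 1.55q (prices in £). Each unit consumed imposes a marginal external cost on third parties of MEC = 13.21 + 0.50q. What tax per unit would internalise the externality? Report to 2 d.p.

Social marginal benefit = demand − MEC = 63.67 - 2.44q.
Set SMB = MC: 63.67 - 2.44q = 8.57 + 1.55q → q* = 13.8095.
The Pigouvian tax equals MEC at q*: 13.21 + 0.50×13.8095 = 20.1148.

tax = £20.11 per unit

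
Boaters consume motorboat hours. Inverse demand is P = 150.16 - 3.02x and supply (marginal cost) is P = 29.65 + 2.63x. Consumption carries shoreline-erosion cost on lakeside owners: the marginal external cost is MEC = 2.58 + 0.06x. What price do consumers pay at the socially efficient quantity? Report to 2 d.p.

P = 87.79

Social marginal benefit = demand − MEC = 147.58 - 3.08x.
Set SMB = MC: 147.58 - 3.08x = 29.65 + 2.63x → x* = 20.6532.
Consumer price on the demand curve at x*: 150.16 − 3.02×20.6532 = 87.7873.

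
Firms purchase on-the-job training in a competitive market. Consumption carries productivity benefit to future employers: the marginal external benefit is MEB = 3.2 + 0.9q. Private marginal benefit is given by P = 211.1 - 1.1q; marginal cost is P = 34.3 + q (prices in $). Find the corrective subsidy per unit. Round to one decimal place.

subsidy = $138.2 per unit

Social marginal benefit = demand + MEB = 214.3 - 0.2q.
Set SMB = MC: 214.3 - 0.2q = 34.3 + q → q* = 150.0000.
The Pigouvian subsidy equals MEB at q*: 3.2 + 0.9×150.0000 = 138.2000.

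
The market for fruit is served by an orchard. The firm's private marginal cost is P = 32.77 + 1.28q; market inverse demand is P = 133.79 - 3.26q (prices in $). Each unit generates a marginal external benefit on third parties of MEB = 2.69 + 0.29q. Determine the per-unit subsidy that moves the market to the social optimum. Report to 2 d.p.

subsidy = $9.77 per unit

Social marginal cost = private MC − MEB = 30.08 + 0.99q.
Set SMC = demand: 30.08 + 0.99q = 133.79 - 3.26q → q* = 24.4024.
The Pigouvian subsidy equals MEB at q*: 2.69 + 0.29×24.4024 = 9.7667.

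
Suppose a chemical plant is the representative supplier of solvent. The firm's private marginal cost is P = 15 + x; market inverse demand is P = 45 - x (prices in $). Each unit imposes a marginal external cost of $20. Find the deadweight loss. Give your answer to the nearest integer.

Market equilibrium (private): 15 + x = 45 - x → x_m = 15.0000.
Social marginal cost = private MC + MEC = 35 + x.
Set SMC = demand: 35 + x = 45 - x → x* = 5.0000.
The welfare-loss triangle has base |x_m − x*| and height MEC(x_m) (the vertical gap between SMC and demand is zero at x* and MEC at x_m).
DWL = ½ × 10.0000 × 20.0000 = 100.0000.

DWL = $100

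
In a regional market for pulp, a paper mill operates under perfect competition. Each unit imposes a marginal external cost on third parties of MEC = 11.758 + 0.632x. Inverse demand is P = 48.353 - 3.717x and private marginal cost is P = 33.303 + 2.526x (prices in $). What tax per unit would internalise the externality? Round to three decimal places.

Social marginal cost = private MC + MEC = 45.061 + 3.158x.
Set SMC = demand: 45.061 + 3.158x = 48.353 - 3.717x → x* = 0.4788.
The Pigouvian tax equals MEC at x*: 11.758 + 0.632×0.4788 = 12.0606.

tax = $12.061 per unit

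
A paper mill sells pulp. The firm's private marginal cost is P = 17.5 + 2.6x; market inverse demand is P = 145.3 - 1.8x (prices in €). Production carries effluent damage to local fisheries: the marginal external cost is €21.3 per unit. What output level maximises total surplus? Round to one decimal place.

x* = 24.2

Social marginal cost = private MC + MEC = 38.8 + 2.6x.
Set SMC = demand: 38.8 + 2.6x = 145.3 - 1.8x → x* = 24.2045.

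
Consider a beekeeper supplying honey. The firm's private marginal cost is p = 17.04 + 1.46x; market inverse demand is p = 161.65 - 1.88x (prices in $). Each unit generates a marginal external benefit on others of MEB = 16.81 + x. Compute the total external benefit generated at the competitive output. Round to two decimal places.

Market equilibrium (private): 17.04 + 1.46x = 161.65 - 1.88x → x_m = 43.2964.
Total external benefit = ∫₀^{x_m} (16.81 + 1.00x) dx = 16.81×43.2964 + ½×1.00×43.2964² = 1665.1016.

$1665.10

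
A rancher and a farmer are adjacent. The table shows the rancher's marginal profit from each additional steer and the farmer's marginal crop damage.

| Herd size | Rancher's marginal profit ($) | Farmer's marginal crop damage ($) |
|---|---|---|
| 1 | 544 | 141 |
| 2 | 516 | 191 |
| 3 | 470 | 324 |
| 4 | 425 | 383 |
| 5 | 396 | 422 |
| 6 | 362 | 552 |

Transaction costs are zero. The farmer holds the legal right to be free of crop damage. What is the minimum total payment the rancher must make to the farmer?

$1039

Efficient level: marginal profit ≥ marginal crop damage through level 4, so k* = 4.
With the farmer holding the right, the rancher must at least compensate total damage at k*: 141 + 191 + 324 + 383 = 1039.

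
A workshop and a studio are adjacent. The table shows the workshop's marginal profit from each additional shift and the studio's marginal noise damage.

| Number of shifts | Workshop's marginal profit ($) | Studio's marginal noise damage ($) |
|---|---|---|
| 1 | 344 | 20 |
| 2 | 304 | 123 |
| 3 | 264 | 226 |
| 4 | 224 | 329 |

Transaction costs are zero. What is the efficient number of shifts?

Bargaining reaches the level where marginal profit last exceeds marginal noise damage.
That holds through level 3 (264 ≥ 226) but not at 4 (224 < 329).

3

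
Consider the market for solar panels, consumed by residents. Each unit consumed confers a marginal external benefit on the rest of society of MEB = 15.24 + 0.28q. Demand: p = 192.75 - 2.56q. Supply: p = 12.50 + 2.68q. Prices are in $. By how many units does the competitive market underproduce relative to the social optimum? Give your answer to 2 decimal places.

Market equilibrium (private): 12.50 + 2.68q = 192.75 - 2.56q → q_m = 34.3989.
Social marginal benefit = demand + MEB = 207.99 - 2.28q.
Set SMB = MC: 207.99 - 2.28q = 12.50 + 2.68q → q* = 39.4133.
Gap = |34.3989 − 39.4133| = 5.0144.

5.01 units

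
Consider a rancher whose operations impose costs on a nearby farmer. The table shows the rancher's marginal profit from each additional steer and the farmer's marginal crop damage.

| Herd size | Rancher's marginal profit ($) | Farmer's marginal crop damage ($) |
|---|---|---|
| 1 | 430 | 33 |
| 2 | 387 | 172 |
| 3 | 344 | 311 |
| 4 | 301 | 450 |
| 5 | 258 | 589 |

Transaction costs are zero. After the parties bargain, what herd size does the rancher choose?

3

Bargaining reaches the level where marginal profit last exceeds marginal crop damage.
That holds through level 3 (344 ≥ 311) but not at 4 (301 < 450).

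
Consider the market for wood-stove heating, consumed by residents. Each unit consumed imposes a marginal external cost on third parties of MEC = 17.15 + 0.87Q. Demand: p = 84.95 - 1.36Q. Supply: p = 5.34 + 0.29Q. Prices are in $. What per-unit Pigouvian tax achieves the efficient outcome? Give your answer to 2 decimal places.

Social marginal benefit = demand − MEC = 67.80 - 2.23Q.
Set SMB = MC: 67.80 - 2.23Q = 5.34 + 0.29Q → Q* = 24.7857.
The Pigouvian tax equals MEC at Q*: 17.15 + 0.87×24.7857 = 38.7136.

tax = $38.71 per unit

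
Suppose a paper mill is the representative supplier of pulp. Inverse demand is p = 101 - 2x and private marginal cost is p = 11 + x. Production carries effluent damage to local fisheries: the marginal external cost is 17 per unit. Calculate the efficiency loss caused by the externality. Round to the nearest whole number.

DWL = 48

Market equilibrium (private): 11 + x = 101 - 2x → x_m = 30.0000.
Social marginal cost = private MC + MEC = 28 + x.
Set SMC = demand: 28 + x = 101 - 2x → x* = 24.3333.
The welfare-loss triangle has base |x_m − x*| and height MEC(x_m) (the vertical gap between SMC and demand is zero at x* and MEC at x_m).
DWL = ½ × 5.6667 × 17.0000 = 48.1670.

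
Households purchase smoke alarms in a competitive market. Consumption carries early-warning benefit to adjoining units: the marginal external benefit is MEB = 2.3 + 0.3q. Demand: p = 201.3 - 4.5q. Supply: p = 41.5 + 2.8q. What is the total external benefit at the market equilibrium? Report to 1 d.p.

122.2

Market equilibrium (private): 41.5 + 2.8q = 201.3 - 4.5q → q_m = 21.8904.
Total external benefit = ∫₀^{q_m} (2.3 + 0.3q) dq = 2.3×21.8904 + ½×0.3×21.8904² = 122.2264.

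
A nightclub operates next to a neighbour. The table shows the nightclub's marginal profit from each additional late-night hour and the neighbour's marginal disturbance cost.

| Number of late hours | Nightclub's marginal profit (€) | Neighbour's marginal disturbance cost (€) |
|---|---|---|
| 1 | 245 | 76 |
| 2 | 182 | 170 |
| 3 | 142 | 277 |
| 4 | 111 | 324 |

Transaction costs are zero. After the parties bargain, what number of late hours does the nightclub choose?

2

Bargaining reaches the level where marginal profit last exceeds marginal disturbance cost.
That holds through level 2 (182 ≥ 170) but not at 3 (142 < 277).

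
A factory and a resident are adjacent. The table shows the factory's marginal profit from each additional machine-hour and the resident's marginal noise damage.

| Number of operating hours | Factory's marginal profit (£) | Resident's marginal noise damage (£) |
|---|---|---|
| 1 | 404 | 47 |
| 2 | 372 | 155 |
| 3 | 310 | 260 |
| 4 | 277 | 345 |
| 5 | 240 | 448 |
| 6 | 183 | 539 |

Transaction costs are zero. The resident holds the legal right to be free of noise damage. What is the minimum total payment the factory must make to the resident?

Efficient level: marginal profit ≥ marginal noise damage through level 3, so k* = 3.
With the resident holding the right, the factory must at least compensate total damage at k*: 47 + 155 + 260 = 462.

£462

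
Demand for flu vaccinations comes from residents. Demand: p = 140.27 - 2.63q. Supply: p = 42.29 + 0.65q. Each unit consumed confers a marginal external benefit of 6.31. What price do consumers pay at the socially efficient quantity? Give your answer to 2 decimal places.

Social marginal benefit = demand + MEB = 146.58 - 2.63q.
Set SMB = MC: 146.58 - 2.63q = 42.29 + 0.65q → q* = 31.7957.
Consumer price on the demand curve at q*: 140.27 − 2.63×31.7957 = 56.6473.

P = 56.65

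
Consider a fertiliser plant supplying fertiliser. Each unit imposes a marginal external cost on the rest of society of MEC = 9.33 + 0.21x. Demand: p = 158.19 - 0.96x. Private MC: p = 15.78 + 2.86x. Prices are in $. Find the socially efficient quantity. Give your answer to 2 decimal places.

x* = 33.02

Social marginal cost = private MC + MEC = 25.11 + 3.07x.
Set SMC = demand: 25.11 + 3.07x = 158.19 - 0.96x → x* = 33.0223.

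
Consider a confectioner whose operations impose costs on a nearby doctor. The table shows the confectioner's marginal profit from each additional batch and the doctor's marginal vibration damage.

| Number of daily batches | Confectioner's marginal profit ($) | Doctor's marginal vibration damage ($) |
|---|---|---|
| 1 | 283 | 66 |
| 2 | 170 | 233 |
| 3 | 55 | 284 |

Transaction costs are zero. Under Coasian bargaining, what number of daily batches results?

1

Bargaining reaches the level where marginal profit last exceeds marginal vibration damage.
That holds through level 1 (283 ≥ 66) but not at 2 (170 < 233).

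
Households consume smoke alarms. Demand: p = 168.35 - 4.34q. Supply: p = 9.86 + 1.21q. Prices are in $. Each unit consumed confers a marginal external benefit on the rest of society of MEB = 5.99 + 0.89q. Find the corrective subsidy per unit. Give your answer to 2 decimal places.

Social marginal benefit = demand + MEB = 174.34 - 3.45q.
Set SMB = MC: 174.34 - 3.45q = 9.86 + 1.21q → q* = 35.2961.
The Pigouvian subsidy equals MEB at q*: 5.99 + 0.89×35.2961 = 37.4035.

subsidy = $37.40 per unit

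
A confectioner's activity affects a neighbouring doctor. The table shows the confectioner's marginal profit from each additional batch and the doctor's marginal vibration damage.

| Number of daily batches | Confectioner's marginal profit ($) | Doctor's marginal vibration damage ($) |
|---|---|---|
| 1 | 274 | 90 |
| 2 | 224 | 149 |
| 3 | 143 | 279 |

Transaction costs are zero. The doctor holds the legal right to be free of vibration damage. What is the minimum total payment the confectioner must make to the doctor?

Efficient level: marginal profit ≥ marginal vibration damage through level 2, so k* = 2.
With the doctor holding the right, the confectioner must at least compensate total damage at k*: 90 + 149 = 239.

$239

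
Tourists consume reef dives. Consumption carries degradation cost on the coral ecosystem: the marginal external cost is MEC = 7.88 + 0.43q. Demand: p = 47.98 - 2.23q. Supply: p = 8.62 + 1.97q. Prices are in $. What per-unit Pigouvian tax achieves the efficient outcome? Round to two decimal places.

tax = $10.80 per unit

Social marginal benefit = demand − MEC = 40.10 - 2.66q.
Set SMB = MC: 40.10 - 2.66q = 8.62 + 1.97q → q* = 6.7991.
The Pigouvian tax equals MEC at q*: 7.88 + 0.43×6.7991 = 10.8036.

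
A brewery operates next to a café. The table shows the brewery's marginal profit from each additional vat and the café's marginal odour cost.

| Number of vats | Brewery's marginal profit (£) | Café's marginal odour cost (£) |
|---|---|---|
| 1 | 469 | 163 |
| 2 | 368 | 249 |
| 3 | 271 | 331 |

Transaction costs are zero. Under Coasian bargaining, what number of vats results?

Bargaining reaches the level where marginal profit last exceeds marginal odour cost.
That holds through level 2 (368 ≥ 249) but not at 3 (271 < 331).

2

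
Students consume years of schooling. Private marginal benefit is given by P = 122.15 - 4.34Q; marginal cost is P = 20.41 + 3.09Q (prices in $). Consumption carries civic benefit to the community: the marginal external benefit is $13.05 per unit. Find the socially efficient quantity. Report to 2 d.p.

Social marginal benefit = demand + MEB = 135.20 - 4.34Q.
Set SMB = MC: 135.20 - 4.34Q = 20.41 + 3.09Q → Q* = 15.4495.

Q* = 15.45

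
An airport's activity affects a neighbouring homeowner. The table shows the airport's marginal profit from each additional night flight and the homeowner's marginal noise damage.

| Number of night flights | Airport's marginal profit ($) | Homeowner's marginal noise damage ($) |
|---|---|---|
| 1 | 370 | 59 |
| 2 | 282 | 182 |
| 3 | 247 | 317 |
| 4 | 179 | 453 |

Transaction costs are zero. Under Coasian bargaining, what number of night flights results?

Bargaining reaches the level where marginal profit last exceeds marginal noise damage.
That holds through level 2 (282 ≥ 182) but not at 3 (247 < 317).

2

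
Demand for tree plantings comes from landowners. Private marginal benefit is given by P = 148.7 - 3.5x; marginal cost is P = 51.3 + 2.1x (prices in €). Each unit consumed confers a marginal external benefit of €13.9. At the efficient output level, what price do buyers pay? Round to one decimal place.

P = €79.1

Social marginal benefit = demand + MEB = 162.6 - 3.5x.
Set SMB = MC: 162.6 - 3.5x = 51.3 + 2.1x → x* = 19.8750.
Consumer price on the demand curve at x*: 148.7 − 3.5×19.8750 = 79.1375.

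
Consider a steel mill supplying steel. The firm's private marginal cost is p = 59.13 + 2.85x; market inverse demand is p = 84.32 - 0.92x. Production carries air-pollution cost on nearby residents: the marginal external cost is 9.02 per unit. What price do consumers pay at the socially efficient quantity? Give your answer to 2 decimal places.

P = 80.37

Social marginal cost = private MC + MEC = 68.15 + 2.85x.
Set SMC = demand: 68.15 + 2.85x = 84.32 - 0.92x → x* = 4.2891.
Consumer price on the demand curve at x*: 84.32 − 0.92×4.2891 = 80.3740.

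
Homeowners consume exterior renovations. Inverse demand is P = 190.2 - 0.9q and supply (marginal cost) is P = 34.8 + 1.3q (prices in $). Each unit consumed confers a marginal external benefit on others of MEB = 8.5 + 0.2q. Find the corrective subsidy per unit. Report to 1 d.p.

subsidy = $24.9 per unit

Social marginal benefit = demand + MEB = 198.7 - 0.7q.
Set SMB = MC: 198.7 - 0.7q = 34.8 + 1.3q → q* = 81.9500.
The Pigouvian subsidy equals MEB at q*: 8.5 + 0.2×81.9500 = 24.8900.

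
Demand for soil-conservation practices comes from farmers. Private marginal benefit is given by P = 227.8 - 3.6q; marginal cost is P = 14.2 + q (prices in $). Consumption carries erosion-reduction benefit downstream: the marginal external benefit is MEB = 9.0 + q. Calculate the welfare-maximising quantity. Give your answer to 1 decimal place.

Social marginal benefit = demand + MEB = 236.8 - 2.6q.
Set SMB = MC: 236.8 - 2.6q = 14.2 + q → q* = 61.8333.

q* = 61.8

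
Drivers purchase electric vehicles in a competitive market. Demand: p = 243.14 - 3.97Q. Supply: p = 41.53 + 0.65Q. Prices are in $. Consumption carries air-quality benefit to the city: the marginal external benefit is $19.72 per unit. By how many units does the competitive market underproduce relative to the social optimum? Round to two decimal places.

Market equilibrium (private): 41.53 + 0.65Q = 243.14 - 3.97Q → Q_m = 43.6385.
Social marginal benefit = demand + MEB = 262.86 - 3.97Q.
Set SMB = MC: 262.86 - 3.97Q = 41.53 + 0.65Q → Q* = 47.9069.
Gap = |43.6385 − 47.9069| = 4.2684.

4.27 units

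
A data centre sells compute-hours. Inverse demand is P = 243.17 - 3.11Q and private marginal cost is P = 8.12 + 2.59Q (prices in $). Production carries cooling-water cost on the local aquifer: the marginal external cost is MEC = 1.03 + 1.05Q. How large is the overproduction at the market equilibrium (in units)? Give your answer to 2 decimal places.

Market equilibrium (private): 8.12 + 2.59Q = 243.17 - 3.11Q → Q_m = 41.2368.
Social marginal cost = private MC + MEC = 9.15 + 3.64Q.
Set SMC = demand: 9.15 + 3.64Q = 243.17 - 3.11Q → Q* = 34.6696.
Gap = |41.2368 − 34.6696| = 6.5672.

6.57 units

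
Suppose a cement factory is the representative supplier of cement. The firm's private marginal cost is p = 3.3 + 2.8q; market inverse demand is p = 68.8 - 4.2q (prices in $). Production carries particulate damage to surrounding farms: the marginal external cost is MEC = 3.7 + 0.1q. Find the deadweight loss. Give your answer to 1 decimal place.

DWL = $1.5

Market equilibrium (private): 3.3 + 2.8q = 68.8 - 4.2q → q_m = 9.3571.
Social marginal cost = private MC + MEC = 7.0 + 2.9q.
Set SMC = demand: 7.0 + 2.9q = 68.8 - 4.2q → q* = 8.7042.
The welfare-loss triangle has base |q_m − q*| and height MEC(q_m) (the vertical gap between SMC and demand is zero at q* and MEC at q_m).
DWL = ½ × 0.6529 × 4.6357 = 1.5133.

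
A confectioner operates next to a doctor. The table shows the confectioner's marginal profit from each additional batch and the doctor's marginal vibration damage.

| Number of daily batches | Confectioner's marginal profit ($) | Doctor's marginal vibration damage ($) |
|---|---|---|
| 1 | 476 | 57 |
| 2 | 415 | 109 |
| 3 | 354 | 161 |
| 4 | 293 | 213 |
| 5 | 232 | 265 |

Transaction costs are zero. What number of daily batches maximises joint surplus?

Bargaining reaches the level where marginal profit last exceeds marginal vibration damage.
That holds through level 4 (293 ≥ 213) but not at 5 (232 < 265).

4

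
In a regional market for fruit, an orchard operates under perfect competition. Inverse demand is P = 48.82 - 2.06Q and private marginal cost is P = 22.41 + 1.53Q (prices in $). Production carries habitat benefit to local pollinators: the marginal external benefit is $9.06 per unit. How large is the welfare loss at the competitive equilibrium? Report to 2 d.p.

Market equilibrium (private): 22.41 + 1.53Q = 48.82 - 2.06Q → Q_m = 7.3565.
Social marginal cost = private MC − MEB = 13.35 + 1.53Q.
Set SMC = demand: 13.35 + 1.53Q = 48.82 - 2.06Q → Q* = 9.8802.
Between Q* and Q_m the wedge demand − SMC runs linearly from 0 to MEB(Q_m), so the loss is a triangle.
DWL = ½ × 2.5237 × 9.0600 = 11.4324.

DWL = $11.43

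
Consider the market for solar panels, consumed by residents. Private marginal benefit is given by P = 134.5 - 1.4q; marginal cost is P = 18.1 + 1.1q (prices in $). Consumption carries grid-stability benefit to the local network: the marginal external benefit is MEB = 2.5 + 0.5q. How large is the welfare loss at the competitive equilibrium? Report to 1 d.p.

Market equilibrium (private): 18.1 + 1.1q = 134.5 - 1.4q → q_m = 46.5600.
Social marginal benefit = demand + MEB = 137.0 - 0.9q.
Set SMB = MC: 137.0 - 0.9q = 18.1 + 1.1q → q* = 59.4500.
The loss is the area between SMB and MC from q* to q_m; with linear curves that's a triangle of height MEB(q_m).
DWL = ½ × 12.8900 × 25.7800 = 166.1521.

DWL = $166.2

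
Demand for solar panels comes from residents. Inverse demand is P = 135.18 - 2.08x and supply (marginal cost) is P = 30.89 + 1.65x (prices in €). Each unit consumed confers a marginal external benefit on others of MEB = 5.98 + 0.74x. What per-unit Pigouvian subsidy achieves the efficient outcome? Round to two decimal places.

Social marginal benefit = demand + MEB = 141.16 - 1.34x.
Set SMB = MC: 141.16 - 1.34x = 30.89 + 1.65x → x* = 36.8796.
The Pigouvian subsidy equals MEB at x*: 5.98 + 0.74×36.8796 = 33.2709.

subsidy = €33.27 per unit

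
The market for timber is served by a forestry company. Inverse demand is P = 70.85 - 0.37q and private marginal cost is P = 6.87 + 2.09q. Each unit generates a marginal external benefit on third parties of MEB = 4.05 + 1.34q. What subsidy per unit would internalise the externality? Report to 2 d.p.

subsidy = 85.44 per unit

Social marginal cost = private MC − MEB = 2.82 + 0.75q.
Set SMC = demand: 2.82 + 0.75q = 70.85 - 0.37q → q* = 60.7411.
The Pigouvian subsidy equals MEB at q*: 4.05 + 1.34×60.7411 = 85.4431.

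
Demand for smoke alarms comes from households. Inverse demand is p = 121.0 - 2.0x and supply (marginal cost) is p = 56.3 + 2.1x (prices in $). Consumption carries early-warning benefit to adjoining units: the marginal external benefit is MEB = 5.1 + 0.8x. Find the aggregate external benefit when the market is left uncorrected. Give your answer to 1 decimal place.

Market equilibrium (private): 56.3 + 2.1x = 121.0 - 2.0x → x_m = 15.7805.
Total external benefit = ∫₀^{x_m} (5.1 + 0.8x) dx = 5.1×15.7805 + ½×0.8×15.7805² = 180.0902.

$180.1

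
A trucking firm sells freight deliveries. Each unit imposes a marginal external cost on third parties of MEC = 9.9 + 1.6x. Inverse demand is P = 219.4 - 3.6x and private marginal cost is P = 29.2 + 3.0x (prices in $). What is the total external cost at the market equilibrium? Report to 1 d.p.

Market equilibrium (private): 29.2 + 3.0x = 219.4 - 3.6x → x_m = 28.8182.
Total external cost = ∫₀^{x_m} (9.9 + 1.6x) dx = 9.9×28.8182 + ½×1.6×28.8182² = 949.6911.

$949.7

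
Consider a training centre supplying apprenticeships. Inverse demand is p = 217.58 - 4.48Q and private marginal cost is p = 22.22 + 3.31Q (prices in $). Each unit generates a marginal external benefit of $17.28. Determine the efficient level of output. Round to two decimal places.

Social marginal cost = private MC − MEB = 4.94 + 3.31Q.
Set SMC = demand: 4.94 + 3.31Q = 217.58 - 4.48Q → Q* = 27.2965.

Q* = 27.30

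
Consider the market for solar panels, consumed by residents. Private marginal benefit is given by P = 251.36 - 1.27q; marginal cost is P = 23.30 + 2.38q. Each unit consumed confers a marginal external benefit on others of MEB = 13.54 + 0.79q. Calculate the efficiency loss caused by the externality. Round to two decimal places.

Market equilibrium (private): 23.30 + 2.38q = 251.36 - 1.27q → q_m = 62.4822.
Social marginal benefit = demand + MEB = 264.90 - 0.48q.
Set SMB = MC: 264.90 - 0.48q = 23.30 + 2.38q → q* = 84.4755.
The welfare-loss triangle has base |q_m − q*| and height MEB(q_m) (the vertical gap between SMB and MC is zero at q* and MEB at q_m).
DWL = ½ × 21.9933 × 62.9009 = 691.6992.

DWL = 691.70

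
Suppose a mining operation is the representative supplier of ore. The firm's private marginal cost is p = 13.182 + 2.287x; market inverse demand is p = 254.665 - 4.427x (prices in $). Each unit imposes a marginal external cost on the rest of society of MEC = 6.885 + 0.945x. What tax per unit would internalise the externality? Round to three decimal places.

Social marginal cost = private MC + MEC = 20.067 + 3.232x.
Set SMC = demand: 20.067 + 3.232x = 254.665 - 4.427x → x* = 30.6304.
The Pigouvian tax equals MEC at x*: 6.885 + 0.945×30.6304 = 35.8307.

tax = $35.831 per unit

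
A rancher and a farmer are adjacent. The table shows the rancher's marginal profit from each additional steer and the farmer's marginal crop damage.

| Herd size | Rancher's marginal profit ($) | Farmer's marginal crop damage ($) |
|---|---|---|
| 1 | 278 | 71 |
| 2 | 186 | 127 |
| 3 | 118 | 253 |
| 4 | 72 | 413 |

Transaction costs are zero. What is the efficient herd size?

Bargaining reaches the level where marginal profit last exceeds marginal crop damage.
That holds through level 2 (186 ≥ 127) but not at 3 (118 < 253).

2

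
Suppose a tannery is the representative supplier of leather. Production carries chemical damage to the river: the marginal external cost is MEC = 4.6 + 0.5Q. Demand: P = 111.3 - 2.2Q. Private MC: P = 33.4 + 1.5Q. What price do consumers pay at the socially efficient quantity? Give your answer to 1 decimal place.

Social marginal cost = private MC + MEC = 38.0 + 2.0Q.
Set SMC = demand: 38.0 + 2.0Q = 111.3 - 2.2Q → Q* = 17.4524.
Consumer price on the demand curve at Q*: 111.3 − 2.2×17.4524 = 72.9047.

P = 72.9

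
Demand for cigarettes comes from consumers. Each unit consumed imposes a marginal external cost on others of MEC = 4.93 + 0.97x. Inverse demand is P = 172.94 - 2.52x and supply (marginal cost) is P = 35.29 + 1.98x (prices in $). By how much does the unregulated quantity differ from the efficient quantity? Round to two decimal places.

6.33 units

Market equilibrium (private): 35.29 + 1.98x = 172.94 - 2.52x → x_m = 30.5889.
Social marginal benefit = demand − MEC = 168.01 - 3.49x.
Set SMB = MC: 168.01 - 3.49x = 35.29 + 1.98x → x* = 24.2633.
Gap = |30.5889 − 24.2633| = 6.3256.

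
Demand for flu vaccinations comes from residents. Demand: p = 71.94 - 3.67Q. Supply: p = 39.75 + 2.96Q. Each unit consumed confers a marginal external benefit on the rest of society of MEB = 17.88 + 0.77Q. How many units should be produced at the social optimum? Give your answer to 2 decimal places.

Social marginal benefit = demand + MEB = 89.82 - 2.90Q.
Set SMB = MC: 89.82 - 2.90Q = 39.75 + 2.96Q → Q* = 8.5444.

Q* = 8.54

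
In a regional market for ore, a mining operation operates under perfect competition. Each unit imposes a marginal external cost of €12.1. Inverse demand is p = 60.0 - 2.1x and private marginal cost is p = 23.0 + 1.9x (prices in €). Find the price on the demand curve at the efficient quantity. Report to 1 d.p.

P = €46.9

Social marginal cost = private MC + MEC = 35.1 + 1.9x.
Set SMC = demand: 35.1 + 1.9x = 60.0 - 2.1x → x* = 6.2250.
Consumer price on the demand curve at x*: 60.0 − 2.1×6.2250 = 46.9275.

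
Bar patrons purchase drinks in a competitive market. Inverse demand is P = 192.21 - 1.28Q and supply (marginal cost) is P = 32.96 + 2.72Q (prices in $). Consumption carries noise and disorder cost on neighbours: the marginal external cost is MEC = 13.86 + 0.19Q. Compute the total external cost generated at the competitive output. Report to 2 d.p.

$702.38

Market equilibrium (private): 32.96 + 2.72Q = 192.21 - 1.28Q → Q_m = 39.8125.
Total external cost = ∫₀^{Q_m} (13.86 + 0.19Q) dQ = 13.86×39.8125 + ½×0.19×39.8125² = 702.3796.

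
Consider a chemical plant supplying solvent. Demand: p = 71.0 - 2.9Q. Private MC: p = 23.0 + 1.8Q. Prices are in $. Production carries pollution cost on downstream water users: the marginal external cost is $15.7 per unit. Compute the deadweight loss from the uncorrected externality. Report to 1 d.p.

Market equilibrium (private): 23.0 + 1.8Q = 71.0 - 2.9Q → Q_m = 10.2128.
Social marginal cost = private MC + MEC = 38.7 + 1.8Q.
Set SMC = demand: 38.7 + 1.8Q = 71.0 - 2.9Q → Q* = 6.8723.
The welfare-loss triangle has base |Q_m − Q*| and height MEC(Q_m) (the vertical gap between SMC and demand is zero at Q* and MEC at Q_m).
DWL = ½ × 3.3405 × 15.7000 = 26.2229.

DWL = $26.2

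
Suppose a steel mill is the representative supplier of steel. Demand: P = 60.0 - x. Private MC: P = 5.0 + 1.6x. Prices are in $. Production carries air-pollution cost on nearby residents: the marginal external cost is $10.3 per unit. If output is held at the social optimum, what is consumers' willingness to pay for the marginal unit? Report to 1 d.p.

P = $42.8

Social marginal cost = private MC + MEC = 15.3 + 1.6x.
Set SMC = demand: 15.3 + 1.6x = 60.0 - x → x* = 17.1923.
Consumer price on the demand curve at x*: 60.0 − 1.0×17.1923 = 42.8077.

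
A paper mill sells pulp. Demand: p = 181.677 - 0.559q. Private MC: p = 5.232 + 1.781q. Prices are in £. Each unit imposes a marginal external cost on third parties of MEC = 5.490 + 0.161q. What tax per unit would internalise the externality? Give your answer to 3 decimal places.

tax = £16.495 per unit

Social marginal cost = private MC + MEC = 10.722 + 1.942q.
Set SMC = demand: 10.722 + 1.942q = 181.677 - 0.559q → q* = 68.3547.
The Pigouvian tax equals MEC at q*: 5.490 + 0.161×68.3547 = 16.4951.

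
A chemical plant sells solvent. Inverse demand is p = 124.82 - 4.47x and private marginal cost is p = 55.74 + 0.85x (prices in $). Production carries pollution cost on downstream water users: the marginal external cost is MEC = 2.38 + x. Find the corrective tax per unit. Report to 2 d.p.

tax = $12.93 per unit

Social marginal cost = private MC + MEC = 58.12 + 1.85x.
Set SMC = demand: 58.12 + 1.85x = 124.82 - 4.47x → x* = 10.5538.
The Pigouvian tax equals MEC at x*: 2.38 + 1.00×10.5538 = 12.9338.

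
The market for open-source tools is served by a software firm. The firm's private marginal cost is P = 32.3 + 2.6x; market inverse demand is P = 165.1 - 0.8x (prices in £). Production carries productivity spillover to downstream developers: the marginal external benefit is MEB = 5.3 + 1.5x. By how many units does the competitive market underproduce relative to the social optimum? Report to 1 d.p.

Market equilibrium (private): 32.3 + 2.6x = 165.1 - 0.8x → x_m = 39.0588.
Social marginal cost = private MC − MEB = 27.0 + 1.1x.
Set SMC = demand: 27.0 + 1.1x = 165.1 - 0.8x → x* = 72.6842.
Gap = |39.0588 − 72.6842| = 33.6254.

33.6 units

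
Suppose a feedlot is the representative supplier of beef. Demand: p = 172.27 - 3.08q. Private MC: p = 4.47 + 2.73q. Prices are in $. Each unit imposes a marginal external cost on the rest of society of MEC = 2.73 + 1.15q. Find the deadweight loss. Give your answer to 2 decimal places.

DWL = $92.81

Market equilibrium (private): 4.47 + 2.73q = 172.27 - 3.08q → q_m = 28.8812.
Social marginal cost = private MC + MEC = 7.20 + 3.88q.
Set SMC = demand: 7.20 + 3.88q = 172.27 - 3.08q → q* = 23.7170.
Between q* and q_m the wedge SMC − demand runs linearly from 0 to MEC(q_m), so the loss is a triangle.
DWL = ½ × 5.1642 × 35.9434 = 92.8095.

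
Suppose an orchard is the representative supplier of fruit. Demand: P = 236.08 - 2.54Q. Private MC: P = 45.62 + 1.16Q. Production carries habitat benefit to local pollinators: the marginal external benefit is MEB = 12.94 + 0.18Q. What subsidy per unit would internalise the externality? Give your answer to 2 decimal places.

subsidy = 23.34 per unit

Social marginal cost = private MC − MEB = 32.68 + 0.98Q.
Set SMC = demand: 32.68 + 0.98Q = 236.08 - 2.54Q → Q* = 57.7841.
The Pigouvian subsidy equals MEB at Q*: 12.94 + 0.18×57.7841 = 23.3411.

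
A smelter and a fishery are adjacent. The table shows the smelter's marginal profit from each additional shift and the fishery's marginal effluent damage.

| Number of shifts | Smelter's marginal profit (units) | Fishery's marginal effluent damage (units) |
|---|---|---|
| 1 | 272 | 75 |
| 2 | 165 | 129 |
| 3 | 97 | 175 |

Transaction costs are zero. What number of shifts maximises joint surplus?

Bargaining reaches the level where marginal profit last exceeds marginal effluent damage.
That holds through level 2 (165 ≥ 129) but not at 3 (97 < 175).

2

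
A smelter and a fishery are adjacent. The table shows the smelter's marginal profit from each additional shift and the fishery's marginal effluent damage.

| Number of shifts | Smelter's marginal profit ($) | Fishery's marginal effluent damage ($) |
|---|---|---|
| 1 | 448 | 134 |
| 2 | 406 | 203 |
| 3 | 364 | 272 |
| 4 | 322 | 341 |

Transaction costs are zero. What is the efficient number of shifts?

3

Bargaining reaches the level where marginal profit last exceeds marginal effluent damage.
That holds through level 3 (364 ≥ 272) but not at 4 (322 < 341).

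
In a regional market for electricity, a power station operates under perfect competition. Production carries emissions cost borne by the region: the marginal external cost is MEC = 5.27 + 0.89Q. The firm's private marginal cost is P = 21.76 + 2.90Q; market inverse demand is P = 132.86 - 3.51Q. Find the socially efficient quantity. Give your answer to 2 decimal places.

Q* = 14.50

Social marginal cost = private MC + MEC = 27.03 + 3.79Q.
Set SMC = demand: 27.03 + 3.79Q = 132.86 - 3.51Q → Q* = 14.4973.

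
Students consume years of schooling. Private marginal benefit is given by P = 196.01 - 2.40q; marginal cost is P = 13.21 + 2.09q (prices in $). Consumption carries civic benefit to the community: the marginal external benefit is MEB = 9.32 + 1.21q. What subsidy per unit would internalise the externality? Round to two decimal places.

subsidy = $80.19 per unit

Social marginal benefit = demand + MEB = 205.33 - 1.19q.
Set SMB = MC: 205.33 - 1.19q = 13.21 + 2.09q → q* = 58.5732.
The Pigouvian subsidy equals MEB at q*: 9.32 + 1.21×58.5732 = 80.1936.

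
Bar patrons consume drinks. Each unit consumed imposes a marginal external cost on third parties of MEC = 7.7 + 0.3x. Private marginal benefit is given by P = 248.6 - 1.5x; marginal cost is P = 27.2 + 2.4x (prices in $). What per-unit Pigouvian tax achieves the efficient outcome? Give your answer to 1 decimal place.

Social marginal benefit = demand − MEC = 240.9 - 1.8x.
Set SMB = MC: 240.9 - 1.8x = 27.2 + 2.4x → x* = 50.8810.
The Pigouvian tax equals MEC at x*: 7.7 + 0.3×50.8810 = 22.9643.

tax = $23.0 per unit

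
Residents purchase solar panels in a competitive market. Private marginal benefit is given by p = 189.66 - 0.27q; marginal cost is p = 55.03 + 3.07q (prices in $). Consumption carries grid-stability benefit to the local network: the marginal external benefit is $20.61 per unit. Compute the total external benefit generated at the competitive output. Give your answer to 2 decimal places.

Market equilibrium (private): 55.03 + 3.07q = 189.66 - 0.27q → q_m = 40.3084.
Total external benefit = MEB × q_m = 20.61 × 40.3084 = 830.7561.

$830.76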